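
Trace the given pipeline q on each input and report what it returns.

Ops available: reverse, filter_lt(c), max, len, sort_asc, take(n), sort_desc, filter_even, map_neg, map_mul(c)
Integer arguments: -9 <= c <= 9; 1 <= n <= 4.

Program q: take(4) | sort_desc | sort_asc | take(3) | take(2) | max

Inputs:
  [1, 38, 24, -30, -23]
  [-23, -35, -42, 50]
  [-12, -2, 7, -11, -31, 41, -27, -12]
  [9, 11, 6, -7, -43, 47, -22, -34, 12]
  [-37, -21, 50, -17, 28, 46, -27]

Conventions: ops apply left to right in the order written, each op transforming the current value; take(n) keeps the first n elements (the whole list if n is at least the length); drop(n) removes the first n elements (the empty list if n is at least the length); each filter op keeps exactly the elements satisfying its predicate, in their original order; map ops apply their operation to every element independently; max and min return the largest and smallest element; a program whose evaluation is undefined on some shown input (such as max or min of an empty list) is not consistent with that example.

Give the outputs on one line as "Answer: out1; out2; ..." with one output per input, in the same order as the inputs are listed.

1; -35; -11; 6; -21

Execution, op by op:
  [1, 38, 24, -30, -23] -> [1, 38, 24, -30] -> [38, 24, 1, -30] -> [-30, 1, 24, 38] -> [-30, 1, 24] -> [-30, 1] -> 1
  [-23, -35, -42, 50] -> [-23, -35, -42, 50] -> [50, -23, -35, -42] -> [-42, -35, -23, 50] -> [-42, -35, -23] -> [-42, -35] -> -35
  [-12, -2, 7, -11, -31, 41, -27, -12] -> [-12, -2, 7, -11] -> [7, -2, -11, -12] -> [-12, -11, -2, 7] -> [-12, -11, -2] -> [-12, -11] -> -11
  [9, 11, 6, -7, -43, 47, -22, -34, 12] -> [9, 11, 6, -7] -> [11, 9, 6, -7] -> [-7, 6, 9, 11] -> [-7, 6, 9] -> [-7, 6] -> 6
  [-37, -21, 50, -17, 28, 46, -27] -> [-37, -21, 50, -17] -> [50, -17, -21, -37] -> [-37, -21, -17, 50] -> [-37, -21, -17] -> [-37, -21] -> -21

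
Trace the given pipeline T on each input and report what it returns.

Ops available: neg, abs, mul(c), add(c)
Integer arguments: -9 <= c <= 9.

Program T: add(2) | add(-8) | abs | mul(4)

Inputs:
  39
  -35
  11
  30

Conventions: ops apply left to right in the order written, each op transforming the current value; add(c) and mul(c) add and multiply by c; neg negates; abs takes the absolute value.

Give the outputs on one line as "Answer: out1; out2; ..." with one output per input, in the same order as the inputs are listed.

Execution, op by op:
  39 -> 41 -> 33 -> 33 -> 132
  -35 -> -33 -> -41 -> 41 -> 164
  11 -> 13 -> 5 -> 5 -> 20
  30 -> 32 -> 24 -> 24 -> 96

132; 164; 20; 96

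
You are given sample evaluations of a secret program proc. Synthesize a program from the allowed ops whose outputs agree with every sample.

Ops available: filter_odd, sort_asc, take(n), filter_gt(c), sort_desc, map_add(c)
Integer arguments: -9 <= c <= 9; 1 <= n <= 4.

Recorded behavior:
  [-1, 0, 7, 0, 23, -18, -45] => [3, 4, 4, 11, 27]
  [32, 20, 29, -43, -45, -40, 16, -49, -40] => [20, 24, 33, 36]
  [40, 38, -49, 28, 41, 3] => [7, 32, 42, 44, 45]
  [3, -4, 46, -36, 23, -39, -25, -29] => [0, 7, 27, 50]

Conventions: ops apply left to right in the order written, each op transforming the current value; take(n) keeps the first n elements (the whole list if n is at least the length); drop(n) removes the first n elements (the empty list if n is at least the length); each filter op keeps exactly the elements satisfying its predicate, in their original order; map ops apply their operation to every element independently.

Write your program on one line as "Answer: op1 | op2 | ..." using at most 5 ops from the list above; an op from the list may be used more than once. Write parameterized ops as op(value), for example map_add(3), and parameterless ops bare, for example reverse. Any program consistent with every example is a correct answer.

map_add(4) | sort_desc | filter_gt(-2) | sort_asc

Check, running the answer program on each example:
  [-1, 0, 7, 0, 23, -18, -45] -> [3, 4, 11, 4, 27, -14, -41] -> [27, 11, 4, 4, 3, -14, -41] -> [27, 11, 4, 4, 3] -> [3, 4, 4, 11, 27]
  [32, 20, 29, -43, -45, -40, 16, -49, -40] -> [36, 24, 33, -39, -41, -36, 20, -45, -36] -> [36, 33, 24, 20, -36, -36, -39, -41, -45] -> [36, 33, 24, 20] -> [20, 24, 33, 36]
  [40, 38, -49, 28, 41, 3] -> [44, 42, -45, 32, 45, 7] -> [45, 44, 42, 32, 7, -45] -> [45, 44, 42, 32, 7] -> [7, 32, 42, 44, 45]
  [3, -4, 46, -36, 23, -39, -25, -29] -> [7, 0, 50, -32, 27, -35, -21, -25] -> [50, 27, 7, 0, -21, -25, -32, -35] -> [50, 27, 7, 0] -> [0, 7, 27, 50]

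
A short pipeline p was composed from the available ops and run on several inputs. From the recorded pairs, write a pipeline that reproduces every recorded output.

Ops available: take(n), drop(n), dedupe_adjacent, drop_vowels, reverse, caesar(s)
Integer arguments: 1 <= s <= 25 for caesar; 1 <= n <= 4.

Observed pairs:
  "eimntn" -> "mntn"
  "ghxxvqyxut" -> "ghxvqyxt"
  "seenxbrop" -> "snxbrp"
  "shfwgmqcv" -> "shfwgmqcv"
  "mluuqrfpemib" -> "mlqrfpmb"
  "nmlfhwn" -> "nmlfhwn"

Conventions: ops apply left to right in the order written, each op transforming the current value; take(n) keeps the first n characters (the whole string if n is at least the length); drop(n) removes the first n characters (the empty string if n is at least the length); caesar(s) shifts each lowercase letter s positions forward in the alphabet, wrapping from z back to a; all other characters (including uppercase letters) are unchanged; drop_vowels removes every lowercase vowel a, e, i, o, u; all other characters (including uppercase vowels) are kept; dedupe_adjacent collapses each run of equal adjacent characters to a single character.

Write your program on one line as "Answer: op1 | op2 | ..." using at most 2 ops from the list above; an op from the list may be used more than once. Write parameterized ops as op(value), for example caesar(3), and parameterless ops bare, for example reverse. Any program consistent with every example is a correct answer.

drop_vowels | dedupe_adjacent

Check, running the answer program on each example:
  "eimntn" -> "mntn" -> "mntn"
  "ghxxvqyxut" -> "ghxxvqyxt" -> "ghxvqyxt"
  "seenxbrop" -> "snxbrp" -> "snxbrp"
  "shfwgmqcv" -> "shfwgmqcv" -> "shfwgmqcv"
  "mluuqrfpemib" -> "mlqrfpmb" -> "mlqrfpmb"
  "nmlfhwn" -> "nmlfhwn" -> "nmlfhwn"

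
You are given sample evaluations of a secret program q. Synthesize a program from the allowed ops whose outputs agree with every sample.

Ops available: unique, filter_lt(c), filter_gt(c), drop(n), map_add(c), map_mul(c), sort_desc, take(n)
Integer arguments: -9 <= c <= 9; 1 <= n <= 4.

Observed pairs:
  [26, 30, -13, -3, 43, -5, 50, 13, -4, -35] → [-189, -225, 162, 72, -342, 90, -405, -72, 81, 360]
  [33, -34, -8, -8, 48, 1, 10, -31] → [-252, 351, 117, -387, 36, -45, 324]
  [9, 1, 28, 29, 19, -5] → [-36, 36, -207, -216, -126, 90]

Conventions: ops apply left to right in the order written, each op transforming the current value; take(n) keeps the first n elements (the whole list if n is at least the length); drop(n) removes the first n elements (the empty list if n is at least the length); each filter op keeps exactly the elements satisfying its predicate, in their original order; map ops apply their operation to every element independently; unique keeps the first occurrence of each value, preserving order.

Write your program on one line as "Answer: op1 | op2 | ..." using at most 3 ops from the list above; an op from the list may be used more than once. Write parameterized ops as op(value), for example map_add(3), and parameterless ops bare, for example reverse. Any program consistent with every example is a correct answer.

map_add(-5) | unique | map_mul(-9)

Check, running the answer program on each example:
  [26, 30, -13, -3, 43, -5, 50, 13, -4, -35] -> [21, 25, -18, -8, 38, -10, 45, 8, -9, -40] -> [21, 25, -18, -8, 38, -10, 45, 8, -9, -40] -> [-189, -225, 162, 72, -342, 90, -405, -72, 81, 360]
  [33, -34, -8, -8, 48, 1, 10, -31] -> [28, -39, -13, -13, 43, -4, 5, -36] -> [28, -39, -13, 43, -4, 5, -36] -> [-252, 351, 117, -387, 36, -45, 324]
  [9, 1, 28, 29, 19, -5] -> [4, -4, 23, 24, 14, -10] -> [4, -4, 23, 24, 14, -10] -> [-36, 36, -207, -216, -126, 90]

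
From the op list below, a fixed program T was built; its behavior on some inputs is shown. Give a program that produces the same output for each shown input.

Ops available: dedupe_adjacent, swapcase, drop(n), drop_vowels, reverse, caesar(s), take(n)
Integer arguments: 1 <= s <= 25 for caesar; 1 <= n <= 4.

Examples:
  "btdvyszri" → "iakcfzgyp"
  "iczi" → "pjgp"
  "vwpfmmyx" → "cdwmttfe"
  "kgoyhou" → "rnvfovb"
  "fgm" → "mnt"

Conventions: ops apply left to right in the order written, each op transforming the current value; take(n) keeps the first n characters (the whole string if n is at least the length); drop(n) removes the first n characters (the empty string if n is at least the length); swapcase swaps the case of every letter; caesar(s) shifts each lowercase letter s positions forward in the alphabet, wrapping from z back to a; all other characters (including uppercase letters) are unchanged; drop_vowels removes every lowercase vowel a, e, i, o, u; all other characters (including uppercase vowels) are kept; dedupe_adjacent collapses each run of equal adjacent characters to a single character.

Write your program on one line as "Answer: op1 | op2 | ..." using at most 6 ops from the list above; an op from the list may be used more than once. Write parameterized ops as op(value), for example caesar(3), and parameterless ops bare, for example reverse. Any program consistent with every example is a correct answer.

caesar(3) | caesar(11) | reverse | caesar(19) | reverse

Check, running the answer program on each example:
  "btdvyszri" -> "ewgybvcul" -> "phrjmgnfw" -> "wfngmjrhp" -> "pygzfckai" -> "iakcfzgyp"
  "iczi" -> "lfcl" -> "wqnw" -> "wnqw" -> "pgjp" -> "pjgp"
  "vwpfmmyx" -> "yzsippba" -> "jkdtaaml" -> "lmaatdkj" -> "efttmwdc" -> "cdwmttfe"
  "kgoyhou" -> "njrbkrx" -> "yucmvci" -> "icvmcuy" -> "bvofvnr" -> "rnvfovb"
  "fgm" -> "ijp" -> "tua" -> "aut" -> "tnm" -> "mnt"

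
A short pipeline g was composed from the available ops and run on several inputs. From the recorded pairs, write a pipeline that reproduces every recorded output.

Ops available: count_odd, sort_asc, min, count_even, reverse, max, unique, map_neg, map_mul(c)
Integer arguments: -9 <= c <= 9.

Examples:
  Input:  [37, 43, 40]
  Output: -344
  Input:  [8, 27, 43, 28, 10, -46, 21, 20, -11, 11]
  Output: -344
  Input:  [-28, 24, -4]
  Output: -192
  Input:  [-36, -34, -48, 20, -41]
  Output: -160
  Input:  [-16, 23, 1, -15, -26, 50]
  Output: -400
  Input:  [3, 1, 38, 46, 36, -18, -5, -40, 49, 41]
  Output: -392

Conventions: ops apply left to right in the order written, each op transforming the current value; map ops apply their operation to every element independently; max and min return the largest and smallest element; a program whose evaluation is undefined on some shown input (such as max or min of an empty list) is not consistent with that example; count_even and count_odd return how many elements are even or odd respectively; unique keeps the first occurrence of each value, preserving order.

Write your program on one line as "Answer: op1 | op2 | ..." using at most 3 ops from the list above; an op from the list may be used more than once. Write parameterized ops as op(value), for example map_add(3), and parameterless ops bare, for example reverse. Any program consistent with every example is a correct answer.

map_mul(-8) | reverse | min

Check, running the answer program on each example:
  [37, 43, 40] -> [-296, -344, -320] -> [-320, -344, -296] -> -344
  [8, 27, 43, 28, 10, -46, 21, 20, -11, 11] -> [-64, -216, -344, -224, -80, 368, -168, -160, 88, -88] -> [-88, 88, -160, -168, 368, -80, -224, -344, -216, -64] -> -344
  [-28, 24, -4] -> [224, -192, 32] -> [32, -192, 224] -> -192
  [-36, -34, -48, 20, -41] -> [288, 272, 384, -160, 328] -> [328, -160, 384, 272, 288] -> -160
  [-16, 23, 1, -15, -26, 50] -> [128, -184, -8, 120, 208, -400] -> [-400, 208, 120, -8, -184, 128] -> -400
  [3, 1, 38, 46, 36, -18, -5, -40, 49, 41] -> [-24, -8, -304, -368, -288, 144, 40, 320, -392, -328] -> [-328, -392, 320, 40, 144, -288, -368, -304, -8, -24] -> -392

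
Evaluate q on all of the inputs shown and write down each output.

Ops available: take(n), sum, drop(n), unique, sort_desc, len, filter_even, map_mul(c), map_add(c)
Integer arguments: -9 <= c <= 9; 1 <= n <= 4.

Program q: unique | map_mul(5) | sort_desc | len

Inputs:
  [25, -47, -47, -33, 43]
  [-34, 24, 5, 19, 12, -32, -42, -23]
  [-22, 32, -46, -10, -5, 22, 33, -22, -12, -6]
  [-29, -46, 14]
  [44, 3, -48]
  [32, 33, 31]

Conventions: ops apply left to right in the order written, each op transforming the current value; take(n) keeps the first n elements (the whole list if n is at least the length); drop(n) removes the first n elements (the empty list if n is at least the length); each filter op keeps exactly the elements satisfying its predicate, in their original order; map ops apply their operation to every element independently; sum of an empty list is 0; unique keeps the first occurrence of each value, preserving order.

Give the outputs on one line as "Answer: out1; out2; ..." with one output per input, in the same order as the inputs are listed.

4; 8; 9; 3; 3; 3

Execution, op by op:
  [25, -47, -47, -33, 43] -> [25, -47, -33, 43] -> [125, -235, -165, 215] -> [215, 125, -165, -235] -> 4
  [-34, 24, 5, 19, 12, -32, -42, -23] -> [-34, 24, 5, 19, 12, -32, -42, -23] -> [-170, 120, 25, 95, 60, -160, -210, -115] -> [120, 95, 60, 25, -115, -160, -170, -210] -> 8
  [-22, 32, -46, -10, -5, 22, 33, -22, -12, -6] -> [-22, 32, -46, -10, -5, 22, 33, -12, -6] -> [-110, 160, -230, -50, -25, 110, 165, -60, -30] -> [165, 160, 110, -25, -30, -50, -60, -110, -230] -> 9
  [-29, -46, 14] -> [-29, -46, 14] -> [-145, -230, 70] -> [70, -145, -230] -> 3
  [44, 3, -48] -> [44, 3, -48] -> [220, 15, -240] -> [220, 15, -240] -> 3
  [32, 33, 31] -> [32, 33, 31] -> [160, 165, 155] -> [165, 160, 155] -> 3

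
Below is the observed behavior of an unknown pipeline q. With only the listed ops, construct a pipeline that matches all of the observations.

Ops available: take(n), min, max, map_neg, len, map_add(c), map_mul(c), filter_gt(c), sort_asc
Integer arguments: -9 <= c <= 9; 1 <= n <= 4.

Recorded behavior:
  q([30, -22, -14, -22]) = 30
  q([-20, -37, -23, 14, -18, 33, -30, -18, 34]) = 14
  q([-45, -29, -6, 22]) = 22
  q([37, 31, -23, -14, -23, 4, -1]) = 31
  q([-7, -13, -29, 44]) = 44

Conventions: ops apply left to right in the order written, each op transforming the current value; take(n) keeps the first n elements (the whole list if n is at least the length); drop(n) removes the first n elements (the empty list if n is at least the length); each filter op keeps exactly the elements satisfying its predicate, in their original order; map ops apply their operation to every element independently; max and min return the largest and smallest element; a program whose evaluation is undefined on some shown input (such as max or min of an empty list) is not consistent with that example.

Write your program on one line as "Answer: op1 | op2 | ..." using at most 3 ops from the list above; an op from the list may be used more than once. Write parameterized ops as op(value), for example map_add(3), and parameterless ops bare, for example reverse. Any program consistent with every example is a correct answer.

take(4) | filter_gt(-3) | min

Check, running the answer program on each example:
  [30, -22, -14, -22] -> [30, -22, -14, -22] -> [30] -> 30
  [-20, -37, -23, 14, -18, 33, -30, -18, 34] -> [-20, -37, -23, 14] -> [14] -> 14
  [-45, -29, -6, 22] -> [-45, -29, -6, 22] -> [22] -> 22
  [37, 31, -23, -14, -23, 4, -1] -> [37, 31, -23, -14] -> [37, 31] -> 31
  [-7, -13, -29, 44] -> [-7, -13, -29, 44] -> [44] -> 44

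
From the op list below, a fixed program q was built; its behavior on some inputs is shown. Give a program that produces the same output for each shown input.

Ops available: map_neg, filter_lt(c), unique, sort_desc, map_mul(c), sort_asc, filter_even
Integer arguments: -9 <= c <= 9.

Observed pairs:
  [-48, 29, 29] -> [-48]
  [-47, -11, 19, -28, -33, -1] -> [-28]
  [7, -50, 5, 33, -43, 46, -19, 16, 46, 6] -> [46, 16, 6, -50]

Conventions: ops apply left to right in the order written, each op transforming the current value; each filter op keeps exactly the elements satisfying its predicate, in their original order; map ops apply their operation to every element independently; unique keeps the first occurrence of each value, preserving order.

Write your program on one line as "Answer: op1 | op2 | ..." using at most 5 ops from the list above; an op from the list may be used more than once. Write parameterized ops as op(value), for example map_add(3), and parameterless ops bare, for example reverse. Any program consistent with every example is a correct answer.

sort_desc | sort_asc | unique | filter_even | sort_desc

Check, running the answer program on each example:
  [-48, 29, 29] -> [29, 29, -48] -> [-48, 29, 29] -> [-48, 29] -> [-48] -> [-48]
  [-47, -11, 19, -28, -33, -1] -> [19, -1, -11, -28, -33, -47] -> [-47, -33, -28, -11, -1, 19] -> [-47, -33, -28, -11, -1, 19] -> [-28] -> [-28]
  [7, -50, 5, 33, -43, 46, -19, 16, 46, 6] -> [46, 46, 33, 16, 7, 6, 5, -19, -43, -50] -> [-50, -43, -19, 5, 6, 7, 16, 33, 46, 46] -> [-50, -43, -19, 5, 6, 7, 16, 33, 46] -> [-50, 6, 16, 46] -> [46, 16, 6, -50]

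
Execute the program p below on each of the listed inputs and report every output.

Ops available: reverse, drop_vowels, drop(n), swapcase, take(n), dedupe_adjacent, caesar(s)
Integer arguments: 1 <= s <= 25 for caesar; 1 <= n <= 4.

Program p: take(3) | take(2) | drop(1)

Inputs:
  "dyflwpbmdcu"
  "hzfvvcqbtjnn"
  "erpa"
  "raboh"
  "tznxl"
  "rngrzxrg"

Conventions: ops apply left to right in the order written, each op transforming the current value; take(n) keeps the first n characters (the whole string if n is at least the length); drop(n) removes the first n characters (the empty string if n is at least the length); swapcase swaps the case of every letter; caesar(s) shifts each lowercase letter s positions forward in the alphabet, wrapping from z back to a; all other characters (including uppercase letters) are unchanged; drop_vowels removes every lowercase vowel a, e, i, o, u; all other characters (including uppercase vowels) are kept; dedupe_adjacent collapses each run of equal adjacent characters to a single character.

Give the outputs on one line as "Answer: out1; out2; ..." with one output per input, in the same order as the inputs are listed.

"y"; "z"; "r"; "a"; "z"; "n"

Execution, op by op:
  "dyflwpbmdcu" -> "dyf" -> "dy" -> "y"
  "hzfvvcqbtjnn" -> "hzf" -> "hz" -> "z"
  "erpa" -> "erp" -> "er" -> "r"
  "raboh" -> "rab" -> "ra" -> "a"
  "tznxl" -> "tzn" -> "tz" -> "z"
  "rngrzxrg" -> "rng" -> "rn" -> "n"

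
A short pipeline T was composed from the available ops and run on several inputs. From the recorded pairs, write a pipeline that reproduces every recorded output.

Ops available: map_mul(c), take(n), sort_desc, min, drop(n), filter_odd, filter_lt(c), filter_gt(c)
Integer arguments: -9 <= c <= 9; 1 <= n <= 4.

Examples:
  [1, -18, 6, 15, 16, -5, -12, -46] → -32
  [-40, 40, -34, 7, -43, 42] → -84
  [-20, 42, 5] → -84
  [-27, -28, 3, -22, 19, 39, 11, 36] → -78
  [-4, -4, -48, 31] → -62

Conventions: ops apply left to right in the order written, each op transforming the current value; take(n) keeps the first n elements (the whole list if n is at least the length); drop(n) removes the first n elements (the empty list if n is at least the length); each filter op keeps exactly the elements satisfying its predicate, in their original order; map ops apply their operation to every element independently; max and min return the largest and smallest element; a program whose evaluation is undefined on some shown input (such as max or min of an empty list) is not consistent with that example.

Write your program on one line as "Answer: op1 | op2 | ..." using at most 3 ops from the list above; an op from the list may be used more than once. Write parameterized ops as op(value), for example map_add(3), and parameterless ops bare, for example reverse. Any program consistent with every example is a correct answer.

map_mul(-2) | min

Check, running the answer program on each example:
  [1, -18, 6, 15, 16, -5, -12, -46] -> [-2, 36, -12, -30, -32, 10, 24, 92] -> -32
  [-40, 40, -34, 7, -43, 42] -> [80, -80, 68, -14, 86, -84] -> -84
  [-20, 42, 5] -> [40, -84, -10] -> -84
  [-27, -28, 3, -22, 19, 39, 11, 36] -> [54, 56, -6, 44, -38, -78, -22, -72] -> -78
  [-4, -4, -48, 31] -> [8, 8, 96, -62] -> -62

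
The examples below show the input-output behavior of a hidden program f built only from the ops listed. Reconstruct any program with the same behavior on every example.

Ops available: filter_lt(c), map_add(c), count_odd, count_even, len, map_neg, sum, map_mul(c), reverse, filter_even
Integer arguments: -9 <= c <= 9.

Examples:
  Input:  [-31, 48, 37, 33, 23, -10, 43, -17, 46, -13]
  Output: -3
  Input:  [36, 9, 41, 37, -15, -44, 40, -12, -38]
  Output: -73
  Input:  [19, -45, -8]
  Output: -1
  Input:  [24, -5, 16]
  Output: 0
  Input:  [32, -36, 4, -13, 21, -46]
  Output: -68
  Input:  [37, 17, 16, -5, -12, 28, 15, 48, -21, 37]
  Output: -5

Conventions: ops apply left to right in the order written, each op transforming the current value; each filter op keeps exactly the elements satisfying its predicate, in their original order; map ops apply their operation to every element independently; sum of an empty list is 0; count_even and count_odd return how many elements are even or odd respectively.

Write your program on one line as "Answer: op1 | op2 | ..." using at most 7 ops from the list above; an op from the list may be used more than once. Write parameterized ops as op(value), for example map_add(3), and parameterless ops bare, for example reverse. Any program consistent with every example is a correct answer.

map_add(4) | reverse | filter_even | filter_lt(6) | map_add(3) | sum

Check, running the answer program on each example:
  [-31, 48, 37, 33, 23, -10, 43, -17, 46, -13] -> [-27, 52, 41, 37, 27, -6, 47, -13, 50, -9] -> [-9, 50, -13, 47, -6, 27, 37, 41, 52, -27] -> [50, -6, 52] -> [-6] -> [-3] -> -3
  [36, 9, 41, 37, -15, -44, 40, -12, -38] -> [40, 13, 45, 41, -11, -40, 44, -8, -34] -> [-34, -8, 44, -40, -11, 41, 45, 13, 40] -> [-34, -8, 44, -40, 40] -> [-34, -8, -40] -> [-31, -5, -37] -> -73
  [19, -45, -8] -> [23, -41, -4] -> [-4, -41, 23] -> [-4] -> [-4] -> [-1] -> -1
  [24, -5, 16] -> [28, -1, 20] -> [20, -1, 28] -> [20, 28] -> [] -> [] -> 0
  [32, -36, 4, -13, 21, -46] -> [36, -32, 8, -9, 25, -42] -> [-42, 25, -9, 8, -32, 36] -> [-42, 8, -32, 36] -> [-42, -32] -> [-39, -29] -> -68
  [37, 17, 16, -5, -12, 28, 15, 48, -21, 37] -> [41, 21, 20, -1, -8, 32, 19, 52, -17, 41] -> [41, -17, 52, 19, 32, -8, -1, 20, 21, 41] -> [52, 32, -8, 20] -> [-8] -> [-5] -> -5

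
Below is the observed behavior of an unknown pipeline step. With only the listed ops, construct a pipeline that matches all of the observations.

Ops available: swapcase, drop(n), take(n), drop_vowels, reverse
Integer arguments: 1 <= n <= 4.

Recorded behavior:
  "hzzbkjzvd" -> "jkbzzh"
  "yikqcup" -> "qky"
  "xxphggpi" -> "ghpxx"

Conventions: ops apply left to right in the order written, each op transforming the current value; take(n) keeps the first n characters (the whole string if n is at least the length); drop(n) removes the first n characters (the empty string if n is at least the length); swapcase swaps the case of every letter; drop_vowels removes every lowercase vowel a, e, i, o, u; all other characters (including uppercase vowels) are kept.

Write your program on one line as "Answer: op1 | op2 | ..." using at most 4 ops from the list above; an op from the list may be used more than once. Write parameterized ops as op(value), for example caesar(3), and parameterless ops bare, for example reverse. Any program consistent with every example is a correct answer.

reverse | drop(2) | drop(1) | drop_vowels

Check, running the answer program on each example:
  "hzzbkjzvd" -> "dvzjkbzzh" -> "zjkbzzh" -> "jkbzzh" -> "jkbzzh"
  "yikqcup" -> "pucqkiy" -> "cqkiy" -> "qkiy" -> "qky"
  "xxphggpi" -> "ipgghpxx" -> "gghpxx" -> "ghpxx" -> "ghpxx"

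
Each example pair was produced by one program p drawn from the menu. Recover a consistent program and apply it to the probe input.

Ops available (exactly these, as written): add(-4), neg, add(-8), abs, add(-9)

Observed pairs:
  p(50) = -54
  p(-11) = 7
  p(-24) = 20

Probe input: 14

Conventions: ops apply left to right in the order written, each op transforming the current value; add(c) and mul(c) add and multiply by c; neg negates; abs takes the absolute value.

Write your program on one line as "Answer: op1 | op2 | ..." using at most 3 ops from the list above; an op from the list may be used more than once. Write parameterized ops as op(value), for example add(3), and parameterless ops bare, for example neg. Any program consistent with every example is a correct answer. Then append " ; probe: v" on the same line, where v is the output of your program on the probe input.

neg | add(-4) ; probe: -18

Check, running the answer program on each example:
  50 -> -50 -> -54
  -11 -> 11 -> 7
  -24 -> 24 -> 20
  probe: 14 -> -14 -> -18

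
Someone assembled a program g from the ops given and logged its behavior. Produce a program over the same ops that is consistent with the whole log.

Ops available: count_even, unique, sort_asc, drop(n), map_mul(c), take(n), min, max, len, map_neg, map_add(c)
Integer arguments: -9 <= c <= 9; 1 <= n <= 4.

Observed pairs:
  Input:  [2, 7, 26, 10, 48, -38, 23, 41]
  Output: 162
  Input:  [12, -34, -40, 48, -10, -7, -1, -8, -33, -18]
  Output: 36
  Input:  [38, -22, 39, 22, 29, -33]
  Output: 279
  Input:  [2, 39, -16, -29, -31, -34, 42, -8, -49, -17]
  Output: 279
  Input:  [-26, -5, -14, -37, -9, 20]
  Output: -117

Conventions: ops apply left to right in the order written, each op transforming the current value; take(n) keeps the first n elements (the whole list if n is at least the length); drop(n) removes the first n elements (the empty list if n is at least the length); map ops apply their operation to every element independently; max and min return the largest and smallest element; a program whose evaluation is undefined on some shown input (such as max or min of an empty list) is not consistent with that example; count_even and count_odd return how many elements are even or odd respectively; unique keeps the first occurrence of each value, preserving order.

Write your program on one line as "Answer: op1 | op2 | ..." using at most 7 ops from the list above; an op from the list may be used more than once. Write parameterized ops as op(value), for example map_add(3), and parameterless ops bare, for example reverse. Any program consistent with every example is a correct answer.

take(3) | map_add(-8) | map_neg | map_mul(3) | map_mul(-3) | max

Check, running the answer program on each example:
  [2, 7, 26, 10, 48, -38, 23, 41] -> [2, 7, 26] -> [-6, -1, 18] -> [6, 1, -18] -> [18, 3, -54] -> [-54, -9, 162] -> 162
  [12, -34, -40, 48, -10, -7, -1, -8, -33, -18] -> [12, -34, -40] -> [4, -42, -48] -> [-4, 42, 48] -> [-12, 126, 144] -> [36, -378, -432] -> 36
  [38, -22, 39, 22, 29, -33] -> [38, -22, 39] -> [30, -30, 31] -> [-30, 30, -31] -> [-90, 90, -93] -> [270, -270, 279] -> 279
  [2, 39, -16, -29, -31, -34, 42, -8, -49, -17] -> [2, 39, -16] -> [-6, 31, -24] -> [6, -31, 24] -> [18, -93, 72] -> [-54, 279, -216] -> 279
  [-26, -5, -14, -37, -9, 20] -> [-26, -5, -14] -> [-34, -13, -22] -> [34, 13, 22] -> [102, 39, 66] -> [-306, -117, -198] -> -117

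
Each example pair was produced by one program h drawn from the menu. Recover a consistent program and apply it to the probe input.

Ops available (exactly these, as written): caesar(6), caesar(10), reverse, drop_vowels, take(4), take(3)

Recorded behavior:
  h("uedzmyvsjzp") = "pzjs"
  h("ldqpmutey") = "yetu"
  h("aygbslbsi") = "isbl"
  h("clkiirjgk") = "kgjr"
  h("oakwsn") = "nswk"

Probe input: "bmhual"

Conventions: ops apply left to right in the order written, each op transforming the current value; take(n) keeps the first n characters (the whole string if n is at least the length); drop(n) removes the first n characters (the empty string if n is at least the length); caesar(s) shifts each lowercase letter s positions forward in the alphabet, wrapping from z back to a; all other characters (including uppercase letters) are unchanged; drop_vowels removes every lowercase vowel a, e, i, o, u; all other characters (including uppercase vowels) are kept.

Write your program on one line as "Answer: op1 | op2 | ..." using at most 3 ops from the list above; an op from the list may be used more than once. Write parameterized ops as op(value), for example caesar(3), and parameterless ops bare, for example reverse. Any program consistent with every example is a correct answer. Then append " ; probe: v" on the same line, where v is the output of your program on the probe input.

reverse | take(4) ; probe: "lauh"

Check, running the answer program on each example:
  "uedzmyvsjzp" -> "pzjsvymzdeu" -> "pzjs"
  "ldqpmutey" -> "yetumpqdl" -> "yetu"
  "aygbslbsi" -> "isblsbgya" -> "isbl"
  "clkiirjgk" -> "kgjriiklc" -> "kgjr"
  "oakwsn" -> "nswkao" -> "nswk"
  probe: "bmhual" -> "lauhmb" -> "lauh"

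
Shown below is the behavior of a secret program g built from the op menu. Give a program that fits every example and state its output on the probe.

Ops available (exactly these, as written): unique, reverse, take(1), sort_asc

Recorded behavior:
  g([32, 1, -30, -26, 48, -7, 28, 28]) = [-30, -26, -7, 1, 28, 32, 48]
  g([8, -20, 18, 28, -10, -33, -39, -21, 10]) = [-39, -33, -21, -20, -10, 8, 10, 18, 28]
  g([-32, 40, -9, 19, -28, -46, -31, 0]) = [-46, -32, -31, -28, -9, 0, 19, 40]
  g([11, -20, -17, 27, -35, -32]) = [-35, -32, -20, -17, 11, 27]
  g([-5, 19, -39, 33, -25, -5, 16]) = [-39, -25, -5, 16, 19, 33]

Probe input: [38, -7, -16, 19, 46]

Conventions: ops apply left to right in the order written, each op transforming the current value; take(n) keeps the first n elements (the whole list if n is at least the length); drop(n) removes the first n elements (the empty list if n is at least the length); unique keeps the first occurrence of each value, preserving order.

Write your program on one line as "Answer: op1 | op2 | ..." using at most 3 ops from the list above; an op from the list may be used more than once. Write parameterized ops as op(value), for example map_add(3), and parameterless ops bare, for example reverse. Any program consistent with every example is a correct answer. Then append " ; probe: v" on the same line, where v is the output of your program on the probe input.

sort_asc | unique ; probe: [-16, -7, 19, 38, 46]

Check, running the answer program on each example:
  [32, 1, -30, -26, 48, -7, 28, 28] -> [-30, -26, -7, 1, 28, 28, 32, 48] -> [-30, -26, -7, 1, 28, 32, 48]
  [8, -20, 18, 28, -10, -33, -39, -21, 10] -> [-39, -33, -21, -20, -10, 8, 10, 18, 28] -> [-39, -33, -21, -20, -10, 8, 10, 18, 28]
  [-32, 40, -9, 19, -28, -46, -31, 0] -> [-46, -32, -31, -28, -9, 0, 19, 40] -> [-46, -32, -31, -28, -9, 0, 19, 40]
  [11, -20, -17, 27, -35, -32] -> [-35, -32, -20, -17, 11, 27] -> [-35, -32, -20, -17, 11, 27]
  [-5, 19, -39, 33, -25, -5, 16] -> [-39, -25, -5, -5, 16, 19, 33] -> [-39, -25, -5, 16, 19, 33]
  probe: [38, -7, -16, 19, 46] -> [-16, -7, 19, 38, 46] -> [-16, -7, 19, 38, 46]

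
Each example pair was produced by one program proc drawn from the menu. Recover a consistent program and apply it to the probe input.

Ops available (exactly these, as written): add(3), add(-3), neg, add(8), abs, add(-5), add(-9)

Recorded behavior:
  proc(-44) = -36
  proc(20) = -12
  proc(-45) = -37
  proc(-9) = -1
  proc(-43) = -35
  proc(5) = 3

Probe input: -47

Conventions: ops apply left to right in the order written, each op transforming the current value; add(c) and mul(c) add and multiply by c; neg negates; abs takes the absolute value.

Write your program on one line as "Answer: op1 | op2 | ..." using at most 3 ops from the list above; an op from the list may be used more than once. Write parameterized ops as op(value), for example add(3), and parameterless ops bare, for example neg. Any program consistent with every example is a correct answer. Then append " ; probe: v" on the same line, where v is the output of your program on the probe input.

abs | neg | add(8) ; probe: -39

Check, running the answer program on each example:
  -44 -> 44 -> -44 -> -36
  20 -> 20 -> -20 -> -12
  -45 -> 45 -> -45 -> -37
  -9 -> 9 -> -9 -> -1
  -43 -> 43 -> -43 -> -35
  5 -> 5 -> -5 -> 3
  probe: -47 -> 47 -> -47 -> -39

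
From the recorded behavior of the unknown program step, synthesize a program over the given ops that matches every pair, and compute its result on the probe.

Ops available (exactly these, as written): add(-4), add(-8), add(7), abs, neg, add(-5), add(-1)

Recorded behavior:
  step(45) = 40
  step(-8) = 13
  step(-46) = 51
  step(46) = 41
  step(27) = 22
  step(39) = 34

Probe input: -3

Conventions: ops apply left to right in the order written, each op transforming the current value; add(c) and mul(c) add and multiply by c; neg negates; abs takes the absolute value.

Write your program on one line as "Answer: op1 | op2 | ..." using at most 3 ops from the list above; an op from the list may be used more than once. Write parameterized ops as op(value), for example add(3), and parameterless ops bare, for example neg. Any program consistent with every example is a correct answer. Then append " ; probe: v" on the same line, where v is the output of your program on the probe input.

add(-5) | neg | abs ; probe: 8

Check, running the answer program on each example:
  45 -> 40 -> -40 -> 40
  -8 -> -13 -> 13 -> 13
  -46 -> -51 -> 51 -> 51
  46 -> 41 -> -41 -> 41
  27 -> 22 -> -22 -> 22
  39 -> 34 -> -34 -> 34
  probe: -3 -> -8 -> 8 -> 8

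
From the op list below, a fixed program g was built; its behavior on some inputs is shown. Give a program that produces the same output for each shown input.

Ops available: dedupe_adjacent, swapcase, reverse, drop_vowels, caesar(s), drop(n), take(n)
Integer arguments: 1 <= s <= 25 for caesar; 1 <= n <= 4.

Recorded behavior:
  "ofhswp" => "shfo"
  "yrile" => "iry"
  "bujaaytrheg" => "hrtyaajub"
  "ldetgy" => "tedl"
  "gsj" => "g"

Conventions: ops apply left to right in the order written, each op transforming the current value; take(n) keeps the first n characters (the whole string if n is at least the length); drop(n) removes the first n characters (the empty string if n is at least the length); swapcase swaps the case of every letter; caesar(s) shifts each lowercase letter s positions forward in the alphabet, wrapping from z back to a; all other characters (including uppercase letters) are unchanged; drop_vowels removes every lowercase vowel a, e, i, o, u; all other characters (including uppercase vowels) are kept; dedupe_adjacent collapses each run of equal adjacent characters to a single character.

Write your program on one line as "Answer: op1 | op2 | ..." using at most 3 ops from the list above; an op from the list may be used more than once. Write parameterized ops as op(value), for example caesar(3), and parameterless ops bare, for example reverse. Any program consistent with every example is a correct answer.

reverse | drop(1) | drop(1)

Check, running the answer program on each example:
  "ofhswp" -> "pwshfo" -> "wshfo" -> "shfo"
  "yrile" -> "eliry" -> "liry" -> "iry"
  "bujaaytrheg" -> "gehrtyaajub" -> "ehrtyaajub" -> "hrtyaajub"
  "ldetgy" -> "ygtedl" -> "gtedl" -> "tedl"
  "gsj" -> "jsg" -> "sg" -> "g"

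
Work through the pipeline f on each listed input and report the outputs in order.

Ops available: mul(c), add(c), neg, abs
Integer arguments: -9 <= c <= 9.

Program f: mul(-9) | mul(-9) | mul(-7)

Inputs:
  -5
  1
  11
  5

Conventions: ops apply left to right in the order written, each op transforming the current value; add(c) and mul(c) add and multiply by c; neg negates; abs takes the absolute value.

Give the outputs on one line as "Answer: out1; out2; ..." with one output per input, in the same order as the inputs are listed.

2835; -567; -6237; -2835

Execution, op by op:
  -5 -> 45 -> -405 -> 2835
  1 -> -9 -> 81 -> -567
  11 -> -99 -> 891 -> -6237
  5 -> -45 -> 405 -> -2835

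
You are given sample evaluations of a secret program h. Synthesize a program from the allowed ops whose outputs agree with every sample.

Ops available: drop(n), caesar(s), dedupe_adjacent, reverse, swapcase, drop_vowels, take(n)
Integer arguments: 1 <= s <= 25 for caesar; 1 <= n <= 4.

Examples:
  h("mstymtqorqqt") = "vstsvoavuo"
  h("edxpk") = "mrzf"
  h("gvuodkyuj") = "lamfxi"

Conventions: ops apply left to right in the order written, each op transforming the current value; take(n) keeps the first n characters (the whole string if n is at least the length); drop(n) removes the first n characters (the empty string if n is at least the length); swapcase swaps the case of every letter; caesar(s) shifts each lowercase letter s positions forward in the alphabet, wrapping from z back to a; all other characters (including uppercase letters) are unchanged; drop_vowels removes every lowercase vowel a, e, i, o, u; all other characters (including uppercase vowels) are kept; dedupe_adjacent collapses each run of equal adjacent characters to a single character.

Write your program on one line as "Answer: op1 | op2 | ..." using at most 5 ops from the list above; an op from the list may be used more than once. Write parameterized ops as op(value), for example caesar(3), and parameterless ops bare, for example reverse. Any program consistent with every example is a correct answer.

drop_vowels | dedupe_adjacent | caesar(2) | reverse

Check, running the answer program on each example:
  "mstymtqorqqt" -> "mstymtqrqqt" -> "mstymtqrqt" -> "ouvaovstsv" -> "vstsvoavuo"
  "edxpk" -> "dxpk" -> "dxpk" -> "fzrm" -> "mrzf"
  "gvuodkyuj" -> "gvdkyj" -> "gvdkyj" -> "ixfmal" -> "lamfxi"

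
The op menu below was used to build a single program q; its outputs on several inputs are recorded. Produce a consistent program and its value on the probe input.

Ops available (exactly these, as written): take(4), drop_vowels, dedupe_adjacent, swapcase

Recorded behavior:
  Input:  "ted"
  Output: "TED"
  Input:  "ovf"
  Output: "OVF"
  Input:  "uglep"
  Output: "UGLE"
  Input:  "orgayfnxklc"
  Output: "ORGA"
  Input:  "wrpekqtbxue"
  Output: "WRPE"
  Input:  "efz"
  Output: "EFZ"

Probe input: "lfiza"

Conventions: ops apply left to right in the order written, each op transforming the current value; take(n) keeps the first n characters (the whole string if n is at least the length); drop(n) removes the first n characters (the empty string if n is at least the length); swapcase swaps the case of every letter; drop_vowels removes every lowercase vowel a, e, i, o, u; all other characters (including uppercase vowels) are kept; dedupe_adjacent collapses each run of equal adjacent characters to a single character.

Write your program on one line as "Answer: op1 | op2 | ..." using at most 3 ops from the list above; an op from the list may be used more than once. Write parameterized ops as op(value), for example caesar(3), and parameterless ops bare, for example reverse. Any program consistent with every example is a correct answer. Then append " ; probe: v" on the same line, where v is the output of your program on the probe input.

take(4) | swapcase ; probe: "LFIZ"

Check, running the answer program on each example:
  "ted" -> "ted" -> "TED"
  "ovf" -> "ovf" -> "OVF"
  "uglep" -> "ugle" -> "UGLE"
  "orgayfnxklc" -> "orga" -> "ORGA"
  "wrpekqtbxue" -> "wrpe" -> "WRPE"
  "efz" -> "efz" -> "EFZ"
  probe: "lfiza" -> "lfiz" -> "LFIZ"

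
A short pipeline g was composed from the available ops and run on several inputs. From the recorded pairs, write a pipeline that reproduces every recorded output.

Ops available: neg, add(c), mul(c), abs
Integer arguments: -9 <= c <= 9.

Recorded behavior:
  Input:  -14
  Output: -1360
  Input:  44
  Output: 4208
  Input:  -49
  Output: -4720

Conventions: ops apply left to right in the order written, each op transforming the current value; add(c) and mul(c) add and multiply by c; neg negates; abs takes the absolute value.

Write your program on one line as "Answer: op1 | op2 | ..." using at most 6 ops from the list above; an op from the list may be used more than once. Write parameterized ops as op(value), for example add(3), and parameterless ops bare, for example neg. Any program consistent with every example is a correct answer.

mul(3) | mul(8) | add(-4) | neg | mul(-4)

Check, running the answer program on each example:
  -14 -> -42 -> -336 -> -340 -> 340 -> -1360
  44 -> 132 -> 1056 -> 1052 -> -1052 -> 4208
  -49 -> -147 -> -1176 -> -1180 -> 1180 -> -4720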